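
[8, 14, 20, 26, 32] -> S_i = 8 + 6*i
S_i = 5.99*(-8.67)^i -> [5.99, -51.93, 450.26, -3903.77, 33845.68]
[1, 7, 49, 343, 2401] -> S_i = 1*7^i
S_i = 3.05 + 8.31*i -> [3.05, 11.36, 19.67, 27.98, 36.29]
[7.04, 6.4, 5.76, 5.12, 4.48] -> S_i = 7.04 + -0.64*i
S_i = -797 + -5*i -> [-797, -802, -807, -812, -817]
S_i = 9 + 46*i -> [9, 55, 101, 147, 193]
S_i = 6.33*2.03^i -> [6.33, 12.85, 26.09, 52.95, 107.49]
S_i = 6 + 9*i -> [6, 15, 24, 33, 42]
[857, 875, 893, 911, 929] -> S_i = 857 + 18*i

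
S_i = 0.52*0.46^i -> [0.52, 0.24, 0.11, 0.05, 0.02]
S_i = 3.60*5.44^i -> [3.6, 19.58, 106.54, 579.56, 3152.81]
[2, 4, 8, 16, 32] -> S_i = 2*2^i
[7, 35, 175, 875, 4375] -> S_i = 7*5^i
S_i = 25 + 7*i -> [25, 32, 39, 46, 53]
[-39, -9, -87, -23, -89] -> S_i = Random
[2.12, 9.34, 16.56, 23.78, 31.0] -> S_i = 2.12 + 7.22*i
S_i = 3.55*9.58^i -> [3.55, 34.01, 325.81, 3121.22, 29901.32]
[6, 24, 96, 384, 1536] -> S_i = 6*4^i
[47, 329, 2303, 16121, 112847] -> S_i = 47*7^i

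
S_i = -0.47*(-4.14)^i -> [-0.47, 1.95, -8.06, 33.35, -138.07]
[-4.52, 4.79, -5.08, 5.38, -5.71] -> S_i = -4.52*(-1.06)^i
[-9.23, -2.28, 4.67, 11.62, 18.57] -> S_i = -9.23 + 6.95*i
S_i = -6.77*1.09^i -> [-6.77, -7.38, -8.04, -8.77, -9.56]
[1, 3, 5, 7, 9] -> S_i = 1 + 2*i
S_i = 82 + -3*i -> [82, 79, 76, 73, 70]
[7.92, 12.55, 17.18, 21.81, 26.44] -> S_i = 7.92 + 4.63*i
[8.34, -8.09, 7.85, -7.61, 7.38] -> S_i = 8.34*(-0.97)^i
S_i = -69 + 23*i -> [-69, -46, -23, 0, 23]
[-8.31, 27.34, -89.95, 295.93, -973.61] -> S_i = -8.31*(-3.29)^i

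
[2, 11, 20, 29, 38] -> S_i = 2 + 9*i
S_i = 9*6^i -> [9, 54, 324, 1944, 11664]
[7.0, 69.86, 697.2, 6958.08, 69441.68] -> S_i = 7.00*9.98^i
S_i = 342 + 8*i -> [342, 350, 358, 366, 374]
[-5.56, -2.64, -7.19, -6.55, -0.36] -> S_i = Random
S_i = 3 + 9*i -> [3, 12, 21, 30, 39]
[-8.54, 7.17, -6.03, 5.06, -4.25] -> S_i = -8.54*(-0.84)^i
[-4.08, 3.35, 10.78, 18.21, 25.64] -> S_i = -4.08 + 7.43*i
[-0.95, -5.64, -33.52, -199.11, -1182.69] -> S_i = -0.95*5.94^i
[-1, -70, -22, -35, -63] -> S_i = Random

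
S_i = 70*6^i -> [70, 420, 2520, 15120, 90720]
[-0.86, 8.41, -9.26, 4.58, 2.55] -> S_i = Random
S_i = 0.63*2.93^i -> [0.63, 1.85, 5.41, 15.85, 46.43]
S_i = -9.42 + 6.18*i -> [-9.42, -3.24, 2.94, 9.12, 15.3]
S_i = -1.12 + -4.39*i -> [-1.12, -5.51, -9.9, -14.29, -18.68]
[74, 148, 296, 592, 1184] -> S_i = 74*2^i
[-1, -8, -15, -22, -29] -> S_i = -1 + -7*i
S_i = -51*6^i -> [-51, -306, -1836, -11016, -66096]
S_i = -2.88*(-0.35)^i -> [-2.88, 1.01, -0.35, 0.12, -0.04]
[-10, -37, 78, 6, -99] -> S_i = Random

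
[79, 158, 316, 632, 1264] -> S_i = 79*2^i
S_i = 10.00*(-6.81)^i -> [10.0, -68.1, 463.76, -3158.21, 21507.43]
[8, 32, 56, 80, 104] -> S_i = 8 + 24*i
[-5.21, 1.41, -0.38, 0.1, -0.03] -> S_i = -5.21*(-0.27)^i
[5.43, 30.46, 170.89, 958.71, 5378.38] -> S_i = 5.43*5.61^i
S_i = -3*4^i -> [-3, -12, -48, -192, -768]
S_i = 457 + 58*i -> [457, 515, 573, 631, 689]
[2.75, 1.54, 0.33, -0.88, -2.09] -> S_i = 2.75 + -1.21*i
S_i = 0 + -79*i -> [0, -79, -158, -237, -316]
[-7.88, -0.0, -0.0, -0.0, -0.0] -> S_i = -7.88*0.00^i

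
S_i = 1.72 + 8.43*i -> [1.72, 10.15, 18.58, 27.01, 35.44]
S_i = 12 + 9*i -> [12, 21, 30, 39, 48]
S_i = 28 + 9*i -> [28, 37, 46, 55, 64]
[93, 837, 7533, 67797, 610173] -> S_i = 93*9^i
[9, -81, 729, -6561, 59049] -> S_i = 9*-9^i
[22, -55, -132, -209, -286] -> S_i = 22 + -77*i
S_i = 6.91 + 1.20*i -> [6.91, 8.11, 9.31, 10.51, 11.71]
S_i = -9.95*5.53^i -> [-9.95, -55.02, -304.28, -1682.67, -9305.15]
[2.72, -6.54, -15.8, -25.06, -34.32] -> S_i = 2.72 + -9.26*i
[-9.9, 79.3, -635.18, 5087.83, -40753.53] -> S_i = -9.90*(-8.01)^i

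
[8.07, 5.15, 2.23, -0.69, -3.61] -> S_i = 8.07 + -2.92*i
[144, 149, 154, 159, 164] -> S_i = 144 + 5*i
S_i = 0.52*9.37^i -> [0.52, 4.87, 45.65, 427.78, 4008.31]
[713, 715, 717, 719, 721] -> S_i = 713 + 2*i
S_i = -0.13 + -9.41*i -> [-0.13, -9.54, -18.95, -28.36, -37.77]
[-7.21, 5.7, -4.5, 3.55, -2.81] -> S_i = -7.21*(-0.79)^i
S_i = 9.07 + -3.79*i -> [9.07, 5.28, 1.49, -2.3, -6.09]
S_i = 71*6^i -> [71, 426, 2556, 15336, 92016]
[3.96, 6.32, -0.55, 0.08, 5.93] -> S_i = Random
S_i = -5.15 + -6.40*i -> [-5.15, -11.55, -17.95, -24.35, -30.75]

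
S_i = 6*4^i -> [6, 24, 96, 384, 1536]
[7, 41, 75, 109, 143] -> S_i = 7 + 34*i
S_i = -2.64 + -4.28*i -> [-2.64, -6.92, -11.2, -15.48, -19.76]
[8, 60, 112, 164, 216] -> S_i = 8 + 52*i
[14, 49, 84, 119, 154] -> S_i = 14 + 35*i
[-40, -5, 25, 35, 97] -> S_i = Random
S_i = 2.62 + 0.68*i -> [2.62, 3.3, 3.98, 4.66, 5.34]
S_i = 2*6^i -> [2, 12, 72, 432, 2592]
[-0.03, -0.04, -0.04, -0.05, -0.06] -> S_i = -0.03*1.19^i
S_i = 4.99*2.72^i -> [4.99, 13.57, 36.92, 100.42, 273.13]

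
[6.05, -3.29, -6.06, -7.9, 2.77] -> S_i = Random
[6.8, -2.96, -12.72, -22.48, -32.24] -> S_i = 6.80 + -9.76*i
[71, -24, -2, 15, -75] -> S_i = Random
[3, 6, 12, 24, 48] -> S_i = 3*2^i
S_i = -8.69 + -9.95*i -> [-8.69, -18.64, -28.59, -38.54, -48.49]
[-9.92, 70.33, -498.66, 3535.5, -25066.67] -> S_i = -9.92*(-7.09)^i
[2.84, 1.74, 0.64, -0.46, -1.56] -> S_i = 2.84 + -1.10*i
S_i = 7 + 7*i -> [7, 14, 21, 28, 35]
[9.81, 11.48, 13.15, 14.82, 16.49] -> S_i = 9.81 + 1.67*i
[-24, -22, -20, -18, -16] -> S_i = -24 + 2*i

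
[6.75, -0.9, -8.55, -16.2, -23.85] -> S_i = 6.75 + -7.65*i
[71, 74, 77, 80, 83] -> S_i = 71 + 3*i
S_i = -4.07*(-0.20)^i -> [-4.07, 0.81, -0.16, 0.03, -0.01]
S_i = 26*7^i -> [26, 182, 1274, 8918, 62426]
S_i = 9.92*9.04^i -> [9.92, 89.68, 810.68, 7328.53, 66249.93]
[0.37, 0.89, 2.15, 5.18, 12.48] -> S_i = 0.37*2.41^i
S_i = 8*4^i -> [8, 32, 128, 512, 2048]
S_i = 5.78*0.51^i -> [5.78, 2.95, 1.5, 0.77, 0.39]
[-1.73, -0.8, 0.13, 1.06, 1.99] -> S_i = -1.73 + 0.93*i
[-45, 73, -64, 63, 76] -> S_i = Random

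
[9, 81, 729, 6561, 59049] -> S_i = 9*9^i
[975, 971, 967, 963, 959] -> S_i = 975 + -4*i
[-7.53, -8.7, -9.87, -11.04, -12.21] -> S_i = -7.53 + -1.17*i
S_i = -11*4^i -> [-11, -44, -176, -704, -2816]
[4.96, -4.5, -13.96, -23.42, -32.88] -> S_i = 4.96 + -9.46*i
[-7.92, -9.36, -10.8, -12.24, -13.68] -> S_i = -7.92 + -1.44*i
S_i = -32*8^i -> [-32, -256, -2048, -16384, -131072]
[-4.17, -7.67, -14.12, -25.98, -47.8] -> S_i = -4.17*1.84^i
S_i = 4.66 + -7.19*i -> [4.66, -2.53, -9.72, -16.91, -24.1]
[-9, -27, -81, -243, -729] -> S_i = -9*3^i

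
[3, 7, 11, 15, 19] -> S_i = 3 + 4*i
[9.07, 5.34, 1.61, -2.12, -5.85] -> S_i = 9.07 + -3.73*i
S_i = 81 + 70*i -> [81, 151, 221, 291, 361]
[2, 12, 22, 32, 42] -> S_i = 2 + 10*i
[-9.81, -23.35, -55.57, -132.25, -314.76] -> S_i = -9.81*2.38^i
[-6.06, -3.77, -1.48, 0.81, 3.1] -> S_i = -6.06 + 2.29*i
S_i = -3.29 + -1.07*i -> [-3.29, -4.36, -5.43, -6.5, -7.57]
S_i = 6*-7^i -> [6, -42, 294, -2058, 14406]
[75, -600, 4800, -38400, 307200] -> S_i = 75*-8^i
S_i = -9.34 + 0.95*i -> [-9.34, -8.39, -7.44, -6.49, -5.54]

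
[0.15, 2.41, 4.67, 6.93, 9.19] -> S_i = 0.15 + 2.26*i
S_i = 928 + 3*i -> [928, 931, 934, 937, 940]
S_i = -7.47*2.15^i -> [-7.47, -16.06, -34.53, -74.24, -159.62]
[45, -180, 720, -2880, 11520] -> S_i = 45*-4^i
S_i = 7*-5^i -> [7, -35, 175, -875, 4375]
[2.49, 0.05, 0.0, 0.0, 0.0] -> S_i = 2.49*0.02^i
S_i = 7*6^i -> [7, 42, 252, 1512, 9072]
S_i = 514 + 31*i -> [514, 545, 576, 607, 638]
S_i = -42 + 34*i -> [-42, -8, 26, 60, 94]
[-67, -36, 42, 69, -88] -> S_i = Random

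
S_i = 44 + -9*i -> [44, 35, 26, 17, 8]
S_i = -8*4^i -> [-8, -32, -128, -512, -2048]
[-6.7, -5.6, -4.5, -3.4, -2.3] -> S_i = -6.70 + 1.10*i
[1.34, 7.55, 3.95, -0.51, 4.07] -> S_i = Random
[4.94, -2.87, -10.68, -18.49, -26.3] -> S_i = 4.94 + -7.81*i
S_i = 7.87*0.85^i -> [7.87, 6.69, 5.69, 4.83, 4.11]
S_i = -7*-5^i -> [-7, 35, -175, 875, -4375]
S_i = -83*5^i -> [-83, -415, -2075, -10375, -51875]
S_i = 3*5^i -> [3, 15, 75, 375, 1875]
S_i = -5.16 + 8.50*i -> [-5.16, 3.34, 11.84, 20.34, 28.84]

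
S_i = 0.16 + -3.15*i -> [0.16, -2.99, -6.14, -9.29, -12.44]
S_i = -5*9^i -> [-5, -45, -405, -3645, -32805]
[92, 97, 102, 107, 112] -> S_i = 92 + 5*i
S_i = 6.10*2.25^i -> [6.1, 13.72, 30.88, 69.48, 156.34]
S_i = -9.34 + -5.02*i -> [-9.34, -14.36, -19.38, -24.4, -29.42]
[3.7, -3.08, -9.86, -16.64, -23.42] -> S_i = 3.70 + -6.78*i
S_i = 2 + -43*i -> [2, -41, -84, -127, -170]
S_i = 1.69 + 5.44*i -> [1.69, 7.13, 12.57, 18.01, 23.45]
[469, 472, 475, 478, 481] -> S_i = 469 + 3*i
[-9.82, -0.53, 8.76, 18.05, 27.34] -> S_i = -9.82 + 9.29*i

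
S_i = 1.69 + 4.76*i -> [1.69, 6.45, 11.21, 15.97, 20.73]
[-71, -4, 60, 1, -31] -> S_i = Random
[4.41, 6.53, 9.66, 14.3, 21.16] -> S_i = 4.41*1.48^i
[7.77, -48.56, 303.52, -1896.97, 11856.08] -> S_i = 7.77*(-6.25)^i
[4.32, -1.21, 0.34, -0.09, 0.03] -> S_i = 4.32*(-0.28)^i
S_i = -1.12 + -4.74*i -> [-1.12, -5.86, -10.6, -15.34, -20.08]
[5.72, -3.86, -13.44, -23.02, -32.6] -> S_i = 5.72 + -9.58*i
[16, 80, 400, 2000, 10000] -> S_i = 16*5^i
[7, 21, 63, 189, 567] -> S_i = 7*3^i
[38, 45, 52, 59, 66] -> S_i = 38 + 7*i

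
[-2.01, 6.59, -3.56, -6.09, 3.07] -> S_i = Random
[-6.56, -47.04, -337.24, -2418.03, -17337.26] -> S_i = -6.56*7.17^i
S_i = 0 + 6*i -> [0, 6, 12, 18, 24]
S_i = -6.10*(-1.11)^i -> [-6.1, 6.77, -7.52, 8.34, -9.26]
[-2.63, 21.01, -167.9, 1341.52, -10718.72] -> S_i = -2.63*(-7.99)^i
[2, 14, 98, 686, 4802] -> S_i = 2*7^i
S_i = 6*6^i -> [6, 36, 216, 1296, 7776]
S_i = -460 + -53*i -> [-460, -513, -566, -619, -672]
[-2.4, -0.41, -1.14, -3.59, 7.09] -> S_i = Random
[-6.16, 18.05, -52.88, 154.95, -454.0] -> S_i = -6.16*(-2.93)^i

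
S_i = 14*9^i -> [14, 126, 1134, 10206, 91854]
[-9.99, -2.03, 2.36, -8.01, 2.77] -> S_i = Random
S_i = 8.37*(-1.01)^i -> [8.37, -8.45, 8.54, -8.62, 8.71]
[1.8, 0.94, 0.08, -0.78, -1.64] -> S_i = 1.80 + -0.86*i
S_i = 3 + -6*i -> [3, -3, -9, -15, -21]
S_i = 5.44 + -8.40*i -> [5.44, -2.96, -11.36, -19.76, -28.16]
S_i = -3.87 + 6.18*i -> [-3.87, 2.31, 8.49, 14.67, 20.85]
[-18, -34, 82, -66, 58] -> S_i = Random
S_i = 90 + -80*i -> [90, 10, -70, -150, -230]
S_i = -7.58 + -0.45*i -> [-7.58, -8.03, -8.48, -8.93, -9.38]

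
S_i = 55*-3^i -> [55, -165, 495, -1485, 4455]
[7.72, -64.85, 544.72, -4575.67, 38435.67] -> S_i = 7.72*(-8.40)^i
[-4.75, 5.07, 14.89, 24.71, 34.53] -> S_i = -4.75 + 9.82*i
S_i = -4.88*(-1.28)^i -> [-4.88, 6.25, -8.0, 10.23, -13.1]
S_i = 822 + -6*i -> [822, 816, 810, 804, 798]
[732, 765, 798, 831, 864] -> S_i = 732 + 33*i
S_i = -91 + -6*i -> [-91, -97, -103, -109, -115]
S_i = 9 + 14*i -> [9, 23, 37, 51, 65]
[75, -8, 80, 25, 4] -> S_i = Random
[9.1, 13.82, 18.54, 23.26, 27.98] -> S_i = 9.10 + 4.72*i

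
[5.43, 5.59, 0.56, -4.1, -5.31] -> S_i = Random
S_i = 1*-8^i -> [1, -8, 64, -512, 4096]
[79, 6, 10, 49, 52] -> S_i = Random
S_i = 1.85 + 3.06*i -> [1.85, 4.91, 7.97, 11.03, 14.09]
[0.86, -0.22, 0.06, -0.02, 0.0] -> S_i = 0.86*(-0.26)^i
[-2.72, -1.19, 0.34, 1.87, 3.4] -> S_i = -2.72 + 1.53*i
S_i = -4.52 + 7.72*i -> [-4.52, 3.2, 10.92, 18.64, 26.36]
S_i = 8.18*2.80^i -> [8.18, 22.9, 64.13, 179.57, 502.79]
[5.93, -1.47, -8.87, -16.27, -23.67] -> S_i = 5.93 + -7.40*i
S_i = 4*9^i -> [4, 36, 324, 2916, 26244]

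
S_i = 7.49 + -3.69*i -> [7.49, 3.8, 0.11, -3.58, -7.27]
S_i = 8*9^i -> [8, 72, 648, 5832, 52488]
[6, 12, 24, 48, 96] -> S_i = 6*2^i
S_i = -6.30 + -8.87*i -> [-6.3, -15.17, -24.04, -32.91, -41.78]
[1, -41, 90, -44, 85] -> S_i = Random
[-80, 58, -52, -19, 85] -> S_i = Random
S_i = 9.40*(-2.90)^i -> [9.4, -27.26, 79.05, -229.26, 664.84]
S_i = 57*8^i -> [57, 456, 3648, 29184, 233472]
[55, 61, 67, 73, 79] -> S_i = 55 + 6*i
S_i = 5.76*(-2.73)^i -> [5.76, -15.72, 42.93, -117.2, 319.94]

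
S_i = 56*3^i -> [56, 168, 504, 1512, 4536]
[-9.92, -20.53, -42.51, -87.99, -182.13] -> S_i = -9.92*2.07^i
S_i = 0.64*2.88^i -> [0.64, 1.84, 5.31, 15.29, 44.03]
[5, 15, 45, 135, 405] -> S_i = 5*3^i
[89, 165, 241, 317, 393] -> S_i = 89 + 76*i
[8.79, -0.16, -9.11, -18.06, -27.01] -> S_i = 8.79 + -8.95*i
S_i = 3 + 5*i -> [3, 8, 13, 18, 23]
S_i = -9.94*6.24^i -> [-9.94, -62.03, -387.04, -2415.13, -15070.4]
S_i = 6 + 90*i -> [6, 96, 186, 276, 366]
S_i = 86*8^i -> [86, 688, 5504, 44032, 352256]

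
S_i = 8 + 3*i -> [8, 11, 14, 17, 20]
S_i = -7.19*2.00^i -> [-7.19, -14.38, -28.76, -57.52, -115.04]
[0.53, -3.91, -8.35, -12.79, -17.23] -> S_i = 0.53 + -4.44*i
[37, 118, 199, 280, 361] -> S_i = 37 + 81*i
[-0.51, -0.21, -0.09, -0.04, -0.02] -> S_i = -0.51*0.42^i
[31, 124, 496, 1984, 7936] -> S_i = 31*4^i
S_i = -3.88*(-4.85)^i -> [-3.88, 18.82, -91.27, 442.65, -2146.84]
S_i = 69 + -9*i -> [69, 60, 51, 42, 33]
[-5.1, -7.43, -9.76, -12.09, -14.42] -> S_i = -5.10 + -2.33*i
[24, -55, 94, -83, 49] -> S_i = Random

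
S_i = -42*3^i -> [-42, -126, -378, -1134, -3402]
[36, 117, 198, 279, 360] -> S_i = 36 + 81*i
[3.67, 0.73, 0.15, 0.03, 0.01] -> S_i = 3.67*0.20^i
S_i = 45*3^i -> [45, 135, 405, 1215, 3645]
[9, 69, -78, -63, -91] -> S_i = Random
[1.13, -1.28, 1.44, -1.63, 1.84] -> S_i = 1.13*(-1.13)^i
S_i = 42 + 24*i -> [42, 66, 90, 114, 138]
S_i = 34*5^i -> [34, 170, 850, 4250, 21250]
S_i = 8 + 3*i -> [8, 11, 14, 17, 20]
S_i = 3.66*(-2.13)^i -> [3.66, -7.8, 16.61, -35.37, 75.34]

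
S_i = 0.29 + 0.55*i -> [0.29, 0.84, 1.39, 1.94, 2.49]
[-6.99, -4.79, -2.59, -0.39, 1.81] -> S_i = -6.99 + 2.20*i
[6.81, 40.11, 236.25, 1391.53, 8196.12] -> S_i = 6.81*5.89^i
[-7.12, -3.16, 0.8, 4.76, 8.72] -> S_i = -7.12 + 3.96*i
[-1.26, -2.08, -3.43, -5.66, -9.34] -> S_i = -1.26*1.65^i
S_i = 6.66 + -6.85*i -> [6.66, -0.19, -7.04, -13.89, -20.74]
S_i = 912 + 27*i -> [912, 939, 966, 993, 1020]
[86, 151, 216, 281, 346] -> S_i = 86 + 65*i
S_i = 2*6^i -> [2, 12, 72, 432, 2592]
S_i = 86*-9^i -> [86, -774, 6966, -62694, 564246]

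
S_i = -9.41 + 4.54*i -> [-9.41, -4.87, -0.33, 4.21, 8.75]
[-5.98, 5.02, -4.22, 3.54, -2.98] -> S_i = -5.98*(-0.84)^i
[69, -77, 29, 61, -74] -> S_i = Random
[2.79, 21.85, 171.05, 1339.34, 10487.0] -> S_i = 2.79*7.83^i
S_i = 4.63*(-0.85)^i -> [4.63, -3.94, 3.35, -2.84, 2.42]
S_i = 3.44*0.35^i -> [3.44, 1.2, 0.42, 0.15, 0.05]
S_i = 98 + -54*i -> [98, 44, -10, -64, -118]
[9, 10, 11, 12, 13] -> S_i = 9 + 1*i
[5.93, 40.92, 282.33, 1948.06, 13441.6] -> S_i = 5.93*6.90^i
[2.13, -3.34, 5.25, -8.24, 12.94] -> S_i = 2.13*(-1.57)^i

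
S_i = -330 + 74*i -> [-330, -256, -182, -108, -34]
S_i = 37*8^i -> [37, 296, 2368, 18944, 151552]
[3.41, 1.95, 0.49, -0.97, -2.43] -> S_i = 3.41 + -1.46*i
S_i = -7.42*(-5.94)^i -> [-7.42, 44.07, -261.8, 1555.12, -9237.4]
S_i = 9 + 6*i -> [9, 15, 21, 27, 33]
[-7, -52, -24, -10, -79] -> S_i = Random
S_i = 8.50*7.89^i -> [8.5, 67.06, 529.14, 4174.94, 32940.25]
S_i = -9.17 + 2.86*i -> [-9.17, -6.31, -3.45, -0.59, 2.27]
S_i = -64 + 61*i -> [-64, -3, 58, 119, 180]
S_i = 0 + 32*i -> [0, 32, 64, 96, 128]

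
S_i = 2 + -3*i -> [2, -1, -4, -7, -10]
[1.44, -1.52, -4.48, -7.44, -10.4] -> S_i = 1.44 + -2.96*i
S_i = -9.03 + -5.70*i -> [-9.03, -14.73, -20.43, -26.13, -31.83]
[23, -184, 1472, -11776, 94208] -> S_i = 23*-8^i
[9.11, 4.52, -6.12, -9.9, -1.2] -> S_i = Random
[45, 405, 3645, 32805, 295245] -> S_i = 45*9^i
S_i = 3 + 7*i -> [3, 10, 17, 24, 31]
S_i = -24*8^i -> [-24, -192, -1536, -12288, -98304]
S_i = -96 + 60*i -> [-96, -36, 24, 84, 144]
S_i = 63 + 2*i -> [63, 65, 67, 69, 71]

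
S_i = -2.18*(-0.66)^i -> [-2.18, 1.44, -0.95, 0.63, -0.41]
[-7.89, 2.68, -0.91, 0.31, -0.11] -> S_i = -7.89*(-0.34)^i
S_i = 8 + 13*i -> [8, 21, 34, 47, 60]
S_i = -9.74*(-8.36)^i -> [-9.74, 81.43, -680.72, 5690.86, -47575.58]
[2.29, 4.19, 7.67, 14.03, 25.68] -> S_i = 2.29*1.83^i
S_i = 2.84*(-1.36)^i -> [2.84, -3.86, 5.25, -7.14, 9.72]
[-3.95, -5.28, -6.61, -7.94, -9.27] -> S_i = -3.95 + -1.33*i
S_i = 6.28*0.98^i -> [6.28, 6.15, 6.03, 5.91, 5.79]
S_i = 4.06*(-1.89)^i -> [4.06, -7.67, 14.5, -27.41, 51.81]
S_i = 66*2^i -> [66, 132, 264, 528, 1056]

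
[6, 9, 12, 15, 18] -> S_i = 6 + 3*i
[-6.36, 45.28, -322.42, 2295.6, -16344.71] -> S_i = -6.36*(-7.12)^i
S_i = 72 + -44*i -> [72, 28, -16, -60, -104]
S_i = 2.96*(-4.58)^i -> [2.96, -13.56, 62.09, -284.37, 1302.43]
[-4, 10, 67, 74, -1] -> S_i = Random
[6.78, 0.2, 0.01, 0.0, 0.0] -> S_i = 6.78*0.03^i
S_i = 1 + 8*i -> [1, 9, 17, 25, 33]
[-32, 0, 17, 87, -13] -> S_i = Random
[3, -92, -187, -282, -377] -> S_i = 3 + -95*i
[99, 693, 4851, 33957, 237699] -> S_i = 99*7^i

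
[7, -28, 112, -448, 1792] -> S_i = 7*-4^i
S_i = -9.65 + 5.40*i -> [-9.65, -4.25, 1.15, 6.55, 11.95]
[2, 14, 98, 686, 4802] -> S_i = 2*7^i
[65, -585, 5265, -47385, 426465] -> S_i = 65*-9^i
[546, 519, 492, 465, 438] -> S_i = 546 + -27*i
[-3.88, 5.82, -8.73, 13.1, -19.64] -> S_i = -3.88*(-1.50)^i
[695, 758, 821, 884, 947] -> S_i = 695 + 63*i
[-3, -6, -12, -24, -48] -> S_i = -3*2^i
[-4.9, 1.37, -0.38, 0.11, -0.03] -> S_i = -4.90*(-0.28)^i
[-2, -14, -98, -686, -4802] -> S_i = -2*7^i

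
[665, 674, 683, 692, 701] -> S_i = 665 + 9*i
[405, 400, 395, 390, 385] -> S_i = 405 + -5*i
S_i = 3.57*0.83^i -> [3.57, 2.96, 2.46, 2.04, 1.69]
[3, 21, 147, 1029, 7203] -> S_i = 3*7^i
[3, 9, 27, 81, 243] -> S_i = 3*3^i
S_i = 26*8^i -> [26, 208, 1664, 13312, 106496]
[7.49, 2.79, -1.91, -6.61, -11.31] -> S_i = 7.49 + -4.70*i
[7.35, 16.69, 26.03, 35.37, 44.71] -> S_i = 7.35 + 9.34*i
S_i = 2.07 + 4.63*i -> [2.07, 6.7, 11.33, 15.96, 20.59]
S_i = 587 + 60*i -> [587, 647, 707, 767, 827]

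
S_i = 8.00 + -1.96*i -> [8.0, 6.04, 4.08, 2.12, 0.16]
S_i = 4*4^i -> [4, 16, 64, 256, 1024]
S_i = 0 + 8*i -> [0, 8, 16, 24, 32]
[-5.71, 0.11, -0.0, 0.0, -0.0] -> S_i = -5.71*(-0.02)^i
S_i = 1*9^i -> [1, 9, 81, 729, 6561]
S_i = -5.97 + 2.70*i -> [-5.97, -3.27, -0.57, 2.13, 4.83]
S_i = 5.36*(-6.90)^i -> [5.36, -36.98, 255.19, -1760.81, 12149.58]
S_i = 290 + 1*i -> [290, 291, 292, 293, 294]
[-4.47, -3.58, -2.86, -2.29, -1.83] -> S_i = -4.47*0.80^i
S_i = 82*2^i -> [82, 164, 328, 656, 1312]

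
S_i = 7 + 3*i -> [7, 10, 13, 16, 19]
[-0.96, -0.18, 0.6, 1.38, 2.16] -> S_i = -0.96 + 0.78*i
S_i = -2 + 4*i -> [-2, 2, 6, 10, 14]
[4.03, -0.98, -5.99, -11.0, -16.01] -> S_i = 4.03 + -5.01*i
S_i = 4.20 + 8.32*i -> [4.2, 12.52, 20.84, 29.16, 37.48]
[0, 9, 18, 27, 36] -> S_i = 0 + 9*i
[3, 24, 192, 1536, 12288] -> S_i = 3*8^i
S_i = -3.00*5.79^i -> [-3.0, -17.37, -100.57, -582.31, -3371.6]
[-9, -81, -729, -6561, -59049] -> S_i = -9*9^i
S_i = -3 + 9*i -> [-3, 6, 15, 24, 33]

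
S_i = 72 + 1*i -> [72, 73, 74, 75, 76]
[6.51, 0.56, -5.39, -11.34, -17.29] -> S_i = 6.51 + -5.95*i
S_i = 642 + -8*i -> [642, 634, 626, 618, 610]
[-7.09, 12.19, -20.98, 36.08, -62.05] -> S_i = -7.09*(-1.72)^i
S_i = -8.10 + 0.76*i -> [-8.1, -7.34, -6.58, -5.82, -5.06]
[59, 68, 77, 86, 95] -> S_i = 59 + 9*i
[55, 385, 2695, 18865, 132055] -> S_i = 55*7^i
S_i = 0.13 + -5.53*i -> [0.13, -5.4, -10.93, -16.46, -21.99]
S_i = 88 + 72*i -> [88, 160, 232, 304, 376]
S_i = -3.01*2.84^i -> [-3.01, -8.55, -24.28, -68.95, -195.81]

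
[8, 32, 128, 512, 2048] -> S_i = 8*4^i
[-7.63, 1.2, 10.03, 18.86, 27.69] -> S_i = -7.63 + 8.83*i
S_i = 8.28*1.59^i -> [8.28, 13.17, 20.93, 33.28, 52.92]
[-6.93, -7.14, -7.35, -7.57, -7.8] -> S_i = -6.93*1.03^i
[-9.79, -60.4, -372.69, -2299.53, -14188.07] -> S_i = -9.79*6.17^i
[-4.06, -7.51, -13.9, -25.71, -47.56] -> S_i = -4.06*1.85^i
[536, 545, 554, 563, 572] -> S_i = 536 + 9*i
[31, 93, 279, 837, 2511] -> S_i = 31*3^i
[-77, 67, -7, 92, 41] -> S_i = Random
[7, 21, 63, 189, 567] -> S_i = 7*3^i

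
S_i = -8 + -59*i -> [-8, -67, -126, -185, -244]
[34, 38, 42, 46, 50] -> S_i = 34 + 4*i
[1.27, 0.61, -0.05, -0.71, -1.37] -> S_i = 1.27 + -0.66*i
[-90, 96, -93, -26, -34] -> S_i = Random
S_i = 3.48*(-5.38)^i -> [3.48, -18.72, 100.73, -541.91, 2915.47]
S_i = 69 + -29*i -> [69, 40, 11, -18, -47]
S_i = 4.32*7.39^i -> [4.32, 31.92, 235.92, 1743.48, 12884.32]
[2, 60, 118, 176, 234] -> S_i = 2 + 58*i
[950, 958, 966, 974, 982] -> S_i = 950 + 8*i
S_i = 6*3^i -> [6, 18, 54, 162, 486]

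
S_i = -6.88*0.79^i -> [-6.88, -5.44, -4.29, -3.39, -2.68]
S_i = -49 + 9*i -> [-49, -40, -31, -22, -13]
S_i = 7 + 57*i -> [7, 64, 121, 178, 235]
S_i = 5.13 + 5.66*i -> [5.13, 10.79, 16.45, 22.11, 27.77]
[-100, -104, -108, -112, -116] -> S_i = -100 + -4*i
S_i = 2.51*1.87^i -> [2.51, 4.69, 8.78, 16.41, 30.69]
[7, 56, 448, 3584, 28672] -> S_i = 7*8^i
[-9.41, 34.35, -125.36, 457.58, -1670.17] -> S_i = -9.41*(-3.65)^i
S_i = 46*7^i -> [46, 322, 2254, 15778, 110446]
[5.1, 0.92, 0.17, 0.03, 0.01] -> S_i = 5.10*0.18^i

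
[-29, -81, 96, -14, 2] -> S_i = Random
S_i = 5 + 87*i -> [5, 92, 179, 266, 353]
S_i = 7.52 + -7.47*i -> [7.52, 0.05, -7.42, -14.89, -22.36]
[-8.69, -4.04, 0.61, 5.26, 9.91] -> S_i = -8.69 + 4.65*i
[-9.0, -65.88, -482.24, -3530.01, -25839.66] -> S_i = -9.00*7.32^i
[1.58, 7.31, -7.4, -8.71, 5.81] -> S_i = Random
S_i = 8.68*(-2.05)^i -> [8.68, -17.79, 36.48, -74.78, 153.3]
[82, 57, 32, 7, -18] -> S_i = 82 + -25*i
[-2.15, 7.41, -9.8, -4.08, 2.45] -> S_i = Random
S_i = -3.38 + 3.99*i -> [-3.38, 0.61, 4.6, 8.59, 12.58]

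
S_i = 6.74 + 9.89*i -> [6.74, 16.63, 26.52, 36.41, 46.3]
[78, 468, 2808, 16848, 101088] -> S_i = 78*6^i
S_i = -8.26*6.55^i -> [-8.26, -54.1, -354.37, -2321.15, -15203.56]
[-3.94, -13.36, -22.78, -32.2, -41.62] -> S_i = -3.94 + -9.42*i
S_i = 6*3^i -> [6, 18, 54, 162, 486]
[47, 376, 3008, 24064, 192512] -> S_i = 47*8^i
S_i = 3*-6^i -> [3, -18, 108, -648, 3888]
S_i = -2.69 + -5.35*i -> [-2.69, -8.04, -13.39, -18.74, -24.09]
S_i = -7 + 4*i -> [-7, -3, 1, 5, 9]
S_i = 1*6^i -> [1, 6, 36, 216, 1296]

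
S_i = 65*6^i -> [65, 390, 2340, 14040, 84240]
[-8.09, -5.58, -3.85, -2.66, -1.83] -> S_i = -8.09*0.69^i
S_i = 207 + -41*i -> [207, 166, 125, 84, 43]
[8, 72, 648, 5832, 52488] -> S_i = 8*9^i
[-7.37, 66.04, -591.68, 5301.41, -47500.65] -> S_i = -7.37*(-8.96)^i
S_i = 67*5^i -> [67, 335, 1675, 8375, 41875]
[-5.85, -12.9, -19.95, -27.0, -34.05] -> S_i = -5.85 + -7.05*i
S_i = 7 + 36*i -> [7, 43, 79, 115, 151]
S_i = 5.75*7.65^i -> [5.75, 43.99, 336.5, 2574.26, 19693.08]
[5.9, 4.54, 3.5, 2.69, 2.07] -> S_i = 5.90*0.77^i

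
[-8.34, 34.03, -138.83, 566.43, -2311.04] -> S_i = -8.34*(-4.08)^i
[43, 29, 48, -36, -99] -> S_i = Random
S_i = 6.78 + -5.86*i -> [6.78, 0.92, -4.94, -10.8, -16.66]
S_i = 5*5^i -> [5, 25, 125, 625, 3125]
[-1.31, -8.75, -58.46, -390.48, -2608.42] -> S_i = -1.31*6.68^i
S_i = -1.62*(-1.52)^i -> [-1.62, 2.46, -3.74, 5.69, -8.65]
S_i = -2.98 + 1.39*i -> [-2.98, -1.59, -0.2, 1.19, 2.58]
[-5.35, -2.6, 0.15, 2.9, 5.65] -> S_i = -5.35 + 2.75*i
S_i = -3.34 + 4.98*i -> [-3.34, 1.64, 6.62, 11.6, 16.58]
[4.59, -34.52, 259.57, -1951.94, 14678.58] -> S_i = 4.59*(-7.52)^i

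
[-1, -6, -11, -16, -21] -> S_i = -1 + -5*i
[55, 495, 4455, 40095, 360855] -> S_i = 55*9^i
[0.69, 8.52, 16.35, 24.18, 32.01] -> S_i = 0.69 + 7.83*i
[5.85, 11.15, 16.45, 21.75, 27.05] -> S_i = 5.85 + 5.30*i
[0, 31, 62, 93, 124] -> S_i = 0 + 31*i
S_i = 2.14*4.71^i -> [2.14, 10.08, 47.47, 223.6, 1053.17]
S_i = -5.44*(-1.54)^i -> [-5.44, 8.38, -12.9, 19.87, -30.6]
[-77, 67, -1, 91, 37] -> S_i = Random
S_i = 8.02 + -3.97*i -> [8.02, 4.05, 0.08, -3.89, -7.86]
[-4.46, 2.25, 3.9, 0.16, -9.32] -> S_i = Random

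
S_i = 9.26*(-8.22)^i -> [9.26, -76.12, 625.68, -5143.12, 42276.43]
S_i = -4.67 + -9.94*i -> [-4.67, -14.61, -24.55, -34.49, -44.43]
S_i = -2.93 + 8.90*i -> [-2.93, 5.97, 14.87, 23.77, 32.67]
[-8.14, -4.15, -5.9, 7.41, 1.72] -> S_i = Random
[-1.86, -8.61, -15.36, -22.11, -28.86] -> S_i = -1.86 + -6.75*i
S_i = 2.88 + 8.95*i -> [2.88, 11.83, 20.78, 29.73, 38.68]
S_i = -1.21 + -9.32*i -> [-1.21, -10.53, -19.85, -29.17, -38.49]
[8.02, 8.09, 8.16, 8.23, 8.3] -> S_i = 8.02 + 0.07*i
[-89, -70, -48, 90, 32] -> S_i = Random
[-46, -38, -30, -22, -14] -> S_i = -46 + 8*i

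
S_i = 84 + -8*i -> [84, 76, 68, 60, 52]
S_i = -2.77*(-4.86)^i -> [-2.77, 13.46, -65.43, 317.97, -1545.34]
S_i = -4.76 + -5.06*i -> [-4.76, -9.82, -14.88, -19.94, -25.0]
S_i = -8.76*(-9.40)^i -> [-8.76, 82.34, -774.03, 7275.92, -68393.61]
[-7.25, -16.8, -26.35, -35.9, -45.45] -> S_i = -7.25 + -9.55*i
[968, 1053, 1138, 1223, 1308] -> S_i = 968 + 85*i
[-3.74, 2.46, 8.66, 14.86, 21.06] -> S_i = -3.74 + 6.20*i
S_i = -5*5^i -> [-5, -25, -125, -625, -3125]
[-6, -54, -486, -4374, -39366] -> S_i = -6*9^i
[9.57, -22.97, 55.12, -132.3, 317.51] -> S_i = 9.57*(-2.40)^i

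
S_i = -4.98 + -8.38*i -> [-4.98, -13.36, -21.74, -30.12, -38.5]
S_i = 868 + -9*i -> [868, 859, 850, 841, 832]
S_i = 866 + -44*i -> [866, 822, 778, 734, 690]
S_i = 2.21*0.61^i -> [2.21, 1.35, 0.82, 0.5, 0.31]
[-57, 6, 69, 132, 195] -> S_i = -57 + 63*i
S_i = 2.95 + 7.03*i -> [2.95, 9.98, 17.01, 24.04, 31.07]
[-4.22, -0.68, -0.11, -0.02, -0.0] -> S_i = -4.22*0.16^i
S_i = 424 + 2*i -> [424, 426, 428, 430, 432]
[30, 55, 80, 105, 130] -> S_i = 30 + 25*i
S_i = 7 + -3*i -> [7, 4, 1, -2, -5]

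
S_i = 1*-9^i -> [1, -9, 81, -729, 6561]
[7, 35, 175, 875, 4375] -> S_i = 7*5^i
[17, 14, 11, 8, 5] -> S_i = 17 + -3*i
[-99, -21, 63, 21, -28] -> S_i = Random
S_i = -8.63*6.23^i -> [-8.63, -53.76, -334.96, -2086.77, -13000.59]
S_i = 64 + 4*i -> [64, 68, 72, 76, 80]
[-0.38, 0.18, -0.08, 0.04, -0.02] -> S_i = -0.38*(-0.47)^i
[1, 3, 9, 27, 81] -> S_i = 1*3^i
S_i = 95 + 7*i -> [95, 102, 109, 116, 123]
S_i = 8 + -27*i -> [8, -19, -46, -73, -100]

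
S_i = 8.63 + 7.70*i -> [8.63, 16.33, 24.03, 31.73, 39.43]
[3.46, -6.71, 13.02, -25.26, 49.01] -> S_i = 3.46*(-1.94)^i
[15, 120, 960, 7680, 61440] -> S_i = 15*8^i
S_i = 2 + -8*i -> [2, -6, -14, -22, -30]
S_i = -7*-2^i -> [-7, 14, -28, 56, -112]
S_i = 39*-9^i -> [39, -351, 3159, -28431, 255879]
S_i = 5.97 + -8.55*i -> [5.97, -2.58, -11.13, -19.68, -28.23]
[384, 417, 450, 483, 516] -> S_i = 384 + 33*i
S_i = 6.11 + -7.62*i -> [6.11, -1.51, -9.13, -16.75, -24.37]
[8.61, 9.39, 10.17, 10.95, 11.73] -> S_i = 8.61 + 0.78*i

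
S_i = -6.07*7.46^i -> [-6.07, -45.28, -337.81, -2520.03, -18799.4]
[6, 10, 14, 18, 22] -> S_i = 6 + 4*i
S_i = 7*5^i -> [7, 35, 175, 875, 4375]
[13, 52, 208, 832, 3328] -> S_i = 13*4^i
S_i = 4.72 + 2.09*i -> [4.72, 6.81, 8.9, 10.99, 13.08]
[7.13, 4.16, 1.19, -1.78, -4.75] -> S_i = 7.13 + -2.97*i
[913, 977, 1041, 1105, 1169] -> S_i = 913 + 64*i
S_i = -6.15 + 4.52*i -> [-6.15, -1.63, 2.89, 7.41, 11.93]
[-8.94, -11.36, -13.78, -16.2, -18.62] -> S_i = -8.94 + -2.42*i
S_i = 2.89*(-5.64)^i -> [2.89, -16.3, 91.93, -518.48, 2924.25]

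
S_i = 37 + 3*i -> [37, 40, 43, 46, 49]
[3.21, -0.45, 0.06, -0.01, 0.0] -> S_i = 3.21*(-0.14)^i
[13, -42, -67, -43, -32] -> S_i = Random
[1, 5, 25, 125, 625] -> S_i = 1*5^i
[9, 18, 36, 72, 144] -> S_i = 9*2^i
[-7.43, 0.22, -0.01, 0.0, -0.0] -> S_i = -7.43*(-0.03)^i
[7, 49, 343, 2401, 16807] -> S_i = 7*7^i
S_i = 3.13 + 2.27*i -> [3.13, 5.4, 7.67, 9.94, 12.21]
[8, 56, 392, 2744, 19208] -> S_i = 8*7^i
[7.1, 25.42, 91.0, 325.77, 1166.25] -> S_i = 7.10*3.58^i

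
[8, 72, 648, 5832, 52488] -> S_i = 8*9^i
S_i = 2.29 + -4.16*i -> [2.29, -1.87, -6.03, -10.19, -14.35]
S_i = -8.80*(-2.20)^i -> [-8.8, 19.36, -42.59, 93.7, -206.15]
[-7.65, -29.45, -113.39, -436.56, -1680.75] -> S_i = -7.65*3.85^i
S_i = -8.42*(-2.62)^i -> [-8.42, 22.06, -57.8, 151.43, -396.75]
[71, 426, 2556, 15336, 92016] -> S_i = 71*6^i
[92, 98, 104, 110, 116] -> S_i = 92 + 6*i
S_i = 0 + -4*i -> [0, -4, -8, -12, -16]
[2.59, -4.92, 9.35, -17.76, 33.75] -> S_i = 2.59*(-1.90)^i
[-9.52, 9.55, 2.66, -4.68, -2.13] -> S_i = Random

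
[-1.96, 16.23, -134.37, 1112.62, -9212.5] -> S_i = -1.96*(-8.28)^i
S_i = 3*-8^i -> [3, -24, 192, -1536, 12288]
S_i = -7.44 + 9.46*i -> [-7.44, 2.02, 11.48, 20.94, 30.4]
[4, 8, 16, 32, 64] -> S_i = 4*2^i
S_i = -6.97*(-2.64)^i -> [-6.97, 18.4, -48.58, 128.25, -338.57]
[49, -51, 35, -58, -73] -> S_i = Random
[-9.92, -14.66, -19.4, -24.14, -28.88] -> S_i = -9.92 + -4.74*i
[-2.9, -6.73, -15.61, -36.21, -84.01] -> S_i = -2.90*2.32^i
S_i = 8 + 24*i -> [8, 32, 56, 80, 104]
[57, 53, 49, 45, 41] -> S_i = 57 + -4*i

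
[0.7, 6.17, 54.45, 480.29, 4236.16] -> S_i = 0.70*8.82^i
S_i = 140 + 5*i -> [140, 145, 150, 155, 160]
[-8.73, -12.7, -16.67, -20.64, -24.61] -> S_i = -8.73 + -3.97*i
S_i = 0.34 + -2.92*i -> [0.34, -2.58, -5.5, -8.42, -11.34]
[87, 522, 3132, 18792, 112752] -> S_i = 87*6^i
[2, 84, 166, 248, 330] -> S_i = 2 + 82*i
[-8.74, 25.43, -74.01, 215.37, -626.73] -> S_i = -8.74*(-2.91)^i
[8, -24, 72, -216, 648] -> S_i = 8*-3^i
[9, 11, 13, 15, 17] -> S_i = 9 + 2*i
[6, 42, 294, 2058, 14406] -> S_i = 6*7^i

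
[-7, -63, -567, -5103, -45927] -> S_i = -7*9^i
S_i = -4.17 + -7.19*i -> [-4.17, -11.36, -18.55, -25.74, -32.93]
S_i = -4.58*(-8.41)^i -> [-4.58, 38.52, -323.93, 2724.29, -22911.29]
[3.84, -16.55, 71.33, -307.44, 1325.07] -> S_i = 3.84*(-4.31)^i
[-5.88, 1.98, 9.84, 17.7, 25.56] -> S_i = -5.88 + 7.86*i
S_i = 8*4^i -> [8, 32, 128, 512, 2048]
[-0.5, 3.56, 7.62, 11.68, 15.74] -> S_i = -0.50 + 4.06*i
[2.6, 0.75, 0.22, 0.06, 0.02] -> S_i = 2.60*0.29^i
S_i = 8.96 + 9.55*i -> [8.96, 18.51, 28.06, 37.61, 47.16]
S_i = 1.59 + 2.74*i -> [1.59, 4.33, 7.07, 9.81, 12.55]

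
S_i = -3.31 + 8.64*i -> [-3.31, 5.33, 13.97, 22.61, 31.25]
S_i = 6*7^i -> [6, 42, 294, 2058, 14406]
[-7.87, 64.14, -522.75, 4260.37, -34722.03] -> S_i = -7.87*(-8.15)^i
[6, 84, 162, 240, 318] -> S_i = 6 + 78*i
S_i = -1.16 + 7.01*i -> [-1.16, 5.85, 12.86, 19.87, 26.88]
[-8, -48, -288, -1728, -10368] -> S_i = -8*6^i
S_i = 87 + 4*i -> [87, 91, 95, 99, 103]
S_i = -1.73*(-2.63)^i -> [-1.73, 4.55, -11.97, 31.47, -82.77]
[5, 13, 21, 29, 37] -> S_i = 5 + 8*i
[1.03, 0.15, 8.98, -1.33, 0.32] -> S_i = Random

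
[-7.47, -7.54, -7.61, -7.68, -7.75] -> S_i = -7.47 + -0.07*i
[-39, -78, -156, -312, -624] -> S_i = -39*2^i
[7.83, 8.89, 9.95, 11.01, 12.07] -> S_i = 7.83 + 1.06*i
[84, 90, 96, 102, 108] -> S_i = 84 + 6*i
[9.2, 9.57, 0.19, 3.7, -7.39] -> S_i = Random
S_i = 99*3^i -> [99, 297, 891, 2673, 8019]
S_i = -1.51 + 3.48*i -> [-1.51, 1.97, 5.45, 8.93, 12.41]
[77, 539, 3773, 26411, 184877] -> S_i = 77*7^i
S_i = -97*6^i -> [-97, -582, -3492, -20952, -125712]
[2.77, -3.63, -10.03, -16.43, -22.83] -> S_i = 2.77 + -6.40*i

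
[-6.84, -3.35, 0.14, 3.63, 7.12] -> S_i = -6.84 + 3.49*i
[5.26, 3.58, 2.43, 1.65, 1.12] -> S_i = 5.26*0.68^i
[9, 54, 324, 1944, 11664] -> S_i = 9*6^i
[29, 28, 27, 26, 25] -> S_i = 29 + -1*i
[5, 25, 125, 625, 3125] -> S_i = 5*5^i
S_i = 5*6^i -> [5, 30, 180, 1080, 6480]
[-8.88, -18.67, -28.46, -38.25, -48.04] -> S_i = -8.88 + -9.79*i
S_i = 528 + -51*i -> [528, 477, 426, 375, 324]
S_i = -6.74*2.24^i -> [-6.74, -15.1, -33.82, -75.75, -169.69]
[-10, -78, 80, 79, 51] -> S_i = Random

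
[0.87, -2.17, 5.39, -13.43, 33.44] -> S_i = 0.87*(-2.49)^i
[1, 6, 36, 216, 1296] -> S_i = 1*6^i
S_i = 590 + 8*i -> [590, 598, 606, 614, 622]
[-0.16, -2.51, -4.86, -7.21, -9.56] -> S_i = -0.16 + -2.35*i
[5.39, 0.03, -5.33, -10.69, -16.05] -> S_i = 5.39 + -5.36*i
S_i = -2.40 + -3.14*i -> [-2.4, -5.54, -8.68, -11.82, -14.96]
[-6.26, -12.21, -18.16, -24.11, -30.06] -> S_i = -6.26 + -5.95*i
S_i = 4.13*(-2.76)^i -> [4.13, -11.4, 31.46, -86.83, 239.65]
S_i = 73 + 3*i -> [73, 76, 79, 82, 85]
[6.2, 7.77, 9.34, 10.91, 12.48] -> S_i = 6.20 + 1.57*i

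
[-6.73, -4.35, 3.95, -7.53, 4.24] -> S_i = Random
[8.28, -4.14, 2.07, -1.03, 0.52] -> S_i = 8.28*(-0.50)^i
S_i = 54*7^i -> [54, 378, 2646, 18522, 129654]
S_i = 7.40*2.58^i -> [7.4, 19.09, 49.26, 127.08, 327.88]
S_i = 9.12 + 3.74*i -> [9.12, 12.86, 16.6, 20.34, 24.08]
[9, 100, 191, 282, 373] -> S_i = 9 + 91*i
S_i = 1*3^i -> [1, 3, 9, 27, 81]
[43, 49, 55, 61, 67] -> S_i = 43 + 6*i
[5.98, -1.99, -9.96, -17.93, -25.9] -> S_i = 5.98 + -7.97*i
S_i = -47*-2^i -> [-47, 94, -188, 376, -752]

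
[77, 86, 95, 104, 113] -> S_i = 77 + 9*i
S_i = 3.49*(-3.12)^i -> [3.49, -10.89, 33.97, -106.0, 330.71]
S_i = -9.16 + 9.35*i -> [-9.16, 0.19, 9.54, 18.89, 28.24]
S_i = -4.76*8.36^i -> [-4.76, -39.79, -332.67, -2781.16, -23250.49]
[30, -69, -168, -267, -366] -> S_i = 30 + -99*i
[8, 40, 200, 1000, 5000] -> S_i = 8*5^i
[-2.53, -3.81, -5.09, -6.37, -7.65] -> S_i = -2.53 + -1.28*i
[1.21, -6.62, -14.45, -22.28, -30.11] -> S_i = 1.21 + -7.83*i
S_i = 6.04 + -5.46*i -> [6.04, 0.58, -4.88, -10.34, -15.8]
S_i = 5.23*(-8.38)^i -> [5.23, -43.83, 367.27, -3077.75, 25791.57]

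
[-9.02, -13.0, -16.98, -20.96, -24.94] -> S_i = -9.02 + -3.98*i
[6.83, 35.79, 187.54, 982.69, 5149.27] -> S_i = 6.83*5.24^i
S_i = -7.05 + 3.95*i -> [-7.05, -3.1, 0.85, 4.8, 8.75]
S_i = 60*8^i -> [60, 480, 3840, 30720, 245760]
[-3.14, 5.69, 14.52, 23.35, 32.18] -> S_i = -3.14 + 8.83*i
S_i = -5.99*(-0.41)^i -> [-5.99, 2.46, -1.01, 0.41, -0.17]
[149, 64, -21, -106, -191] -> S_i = 149 + -85*i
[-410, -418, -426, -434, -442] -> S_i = -410 + -8*i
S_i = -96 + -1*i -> [-96, -97, -98, -99, -100]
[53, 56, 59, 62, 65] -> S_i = 53 + 3*i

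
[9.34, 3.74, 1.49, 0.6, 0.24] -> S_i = 9.34*0.40^i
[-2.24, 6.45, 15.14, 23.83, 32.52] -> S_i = -2.24 + 8.69*i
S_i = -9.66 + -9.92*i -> [-9.66, -19.58, -29.5, -39.42, -49.34]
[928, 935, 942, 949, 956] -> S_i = 928 + 7*i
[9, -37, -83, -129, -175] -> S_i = 9 + -46*i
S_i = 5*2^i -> [5, 10, 20, 40, 80]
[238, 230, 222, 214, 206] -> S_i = 238 + -8*i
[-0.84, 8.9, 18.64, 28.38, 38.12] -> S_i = -0.84 + 9.74*i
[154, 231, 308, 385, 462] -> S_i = 154 + 77*i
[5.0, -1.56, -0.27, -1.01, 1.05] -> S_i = Random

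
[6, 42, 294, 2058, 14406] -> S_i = 6*7^i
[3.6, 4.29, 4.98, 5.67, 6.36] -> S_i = 3.60 + 0.69*i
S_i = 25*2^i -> [25, 50, 100, 200, 400]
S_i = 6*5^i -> [6, 30, 150, 750, 3750]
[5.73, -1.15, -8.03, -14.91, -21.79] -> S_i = 5.73 + -6.88*i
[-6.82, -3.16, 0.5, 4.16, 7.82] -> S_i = -6.82 + 3.66*i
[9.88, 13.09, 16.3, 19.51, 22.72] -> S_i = 9.88 + 3.21*i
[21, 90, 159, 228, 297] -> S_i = 21 + 69*i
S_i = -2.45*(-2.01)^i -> [-2.45, 4.92, -9.9, 19.9, -39.99]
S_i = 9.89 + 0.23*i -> [9.89, 10.12, 10.35, 10.58, 10.81]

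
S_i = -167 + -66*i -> [-167, -233, -299, -365, -431]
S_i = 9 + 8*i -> [9, 17, 25, 33, 41]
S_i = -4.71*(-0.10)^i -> [-4.71, 0.47, -0.05, 0.0, -0.0]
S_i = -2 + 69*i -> [-2, 67, 136, 205, 274]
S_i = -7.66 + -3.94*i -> [-7.66, -11.6, -15.54, -19.48, -23.42]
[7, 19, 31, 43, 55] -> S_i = 7 + 12*i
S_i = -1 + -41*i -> [-1, -42, -83, -124, -165]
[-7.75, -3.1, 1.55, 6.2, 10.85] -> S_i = -7.75 + 4.65*i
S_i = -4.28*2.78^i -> [-4.28, -11.9, -33.08, -91.96, -255.64]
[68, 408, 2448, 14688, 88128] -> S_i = 68*6^i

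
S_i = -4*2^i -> [-4, -8, -16, -32, -64]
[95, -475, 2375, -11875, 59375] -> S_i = 95*-5^i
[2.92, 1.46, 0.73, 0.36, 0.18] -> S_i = 2.92*0.50^i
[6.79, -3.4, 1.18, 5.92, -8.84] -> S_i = Random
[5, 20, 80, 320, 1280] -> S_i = 5*4^i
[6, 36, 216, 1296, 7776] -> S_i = 6*6^i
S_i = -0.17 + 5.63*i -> [-0.17, 5.46, 11.09, 16.72, 22.35]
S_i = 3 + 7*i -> [3, 10, 17, 24, 31]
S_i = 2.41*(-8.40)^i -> [2.41, -20.24, 170.05, -1428.42, 11998.7]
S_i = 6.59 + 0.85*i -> [6.59, 7.44, 8.29, 9.14, 9.99]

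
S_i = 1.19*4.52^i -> [1.19, 5.38, 24.31, 109.89, 496.71]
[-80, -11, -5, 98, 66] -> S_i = Random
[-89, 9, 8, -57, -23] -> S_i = Random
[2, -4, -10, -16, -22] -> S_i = 2 + -6*i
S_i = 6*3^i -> [6, 18, 54, 162, 486]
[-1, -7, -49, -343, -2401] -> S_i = -1*7^i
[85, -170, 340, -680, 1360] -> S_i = 85*-2^i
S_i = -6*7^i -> [-6, -42, -294, -2058, -14406]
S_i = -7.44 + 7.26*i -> [-7.44, -0.18, 7.08, 14.34, 21.6]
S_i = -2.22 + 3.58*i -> [-2.22, 1.36, 4.94, 8.52, 12.1]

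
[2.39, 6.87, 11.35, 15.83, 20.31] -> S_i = 2.39 + 4.48*i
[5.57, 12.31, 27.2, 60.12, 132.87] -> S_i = 5.57*2.21^i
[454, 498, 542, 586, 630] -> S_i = 454 + 44*i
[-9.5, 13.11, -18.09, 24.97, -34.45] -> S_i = -9.50*(-1.38)^i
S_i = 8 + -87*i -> [8, -79, -166, -253, -340]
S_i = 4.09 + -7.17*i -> [4.09, -3.08, -10.25, -17.42, -24.59]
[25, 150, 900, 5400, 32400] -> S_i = 25*6^i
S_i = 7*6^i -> [7, 42, 252, 1512, 9072]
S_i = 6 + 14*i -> [6, 20, 34, 48, 62]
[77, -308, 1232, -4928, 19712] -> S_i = 77*-4^i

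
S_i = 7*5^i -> [7, 35, 175, 875, 4375]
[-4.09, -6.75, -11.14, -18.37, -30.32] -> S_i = -4.09*1.65^i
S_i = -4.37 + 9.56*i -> [-4.37, 5.19, 14.75, 24.31, 33.87]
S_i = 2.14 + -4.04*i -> [2.14, -1.9, -5.94, -9.98, -14.02]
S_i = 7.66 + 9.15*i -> [7.66, 16.81, 25.96, 35.11, 44.26]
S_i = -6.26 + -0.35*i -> [-6.26, -6.61, -6.96, -7.31, -7.66]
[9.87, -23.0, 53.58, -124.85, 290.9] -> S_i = 9.87*(-2.33)^i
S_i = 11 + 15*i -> [11, 26, 41, 56, 71]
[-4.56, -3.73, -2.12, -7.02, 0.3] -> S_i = Random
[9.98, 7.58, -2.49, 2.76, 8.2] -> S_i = Random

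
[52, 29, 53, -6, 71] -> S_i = Random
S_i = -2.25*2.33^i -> [-2.25, -5.24, -12.22, -28.46, -66.31]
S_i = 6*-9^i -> [6, -54, 486, -4374, 39366]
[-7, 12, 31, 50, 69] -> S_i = -7 + 19*i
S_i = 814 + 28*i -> [814, 842, 870, 898, 926]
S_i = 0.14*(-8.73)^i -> [0.14, -1.22, 10.67, -93.15, 813.18]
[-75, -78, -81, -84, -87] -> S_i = -75 + -3*i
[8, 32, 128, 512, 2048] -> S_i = 8*4^i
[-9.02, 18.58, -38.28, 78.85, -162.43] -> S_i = -9.02*(-2.06)^i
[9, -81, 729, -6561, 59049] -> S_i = 9*-9^i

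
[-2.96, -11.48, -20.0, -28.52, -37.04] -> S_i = -2.96 + -8.52*i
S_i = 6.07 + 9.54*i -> [6.07, 15.61, 25.15, 34.69, 44.23]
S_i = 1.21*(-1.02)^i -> [1.21, -1.23, 1.26, -1.28, 1.31]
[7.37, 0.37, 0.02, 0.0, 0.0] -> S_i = 7.37*0.05^i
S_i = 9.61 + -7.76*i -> [9.61, 1.85, -5.91, -13.67, -21.43]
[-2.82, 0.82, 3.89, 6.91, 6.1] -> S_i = Random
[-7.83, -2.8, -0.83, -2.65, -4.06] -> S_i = Random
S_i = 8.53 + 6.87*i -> [8.53, 15.4, 22.27, 29.14, 36.01]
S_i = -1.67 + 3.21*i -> [-1.67, 1.54, 4.75, 7.96, 11.17]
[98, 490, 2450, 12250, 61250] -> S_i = 98*5^i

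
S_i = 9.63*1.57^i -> [9.63, 15.12, 23.74, 37.27, 58.51]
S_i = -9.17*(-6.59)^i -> [-9.17, 60.43, -398.24, 2624.37, -17294.62]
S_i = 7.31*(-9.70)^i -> [7.31, -70.91, 687.8, -6671.64, 64714.9]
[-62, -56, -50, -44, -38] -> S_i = -62 + 6*i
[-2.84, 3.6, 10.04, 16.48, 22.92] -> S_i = -2.84 + 6.44*i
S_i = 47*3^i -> [47, 141, 423, 1269, 3807]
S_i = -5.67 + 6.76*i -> [-5.67, 1.09, 7.85, 14.61, 21.37]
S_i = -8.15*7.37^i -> [-8.15, -60.07, -442.68, -3262.57, -24045.15]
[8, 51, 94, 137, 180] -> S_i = 8 + 43*i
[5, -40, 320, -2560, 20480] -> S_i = 5*-8^i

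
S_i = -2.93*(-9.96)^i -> [-2.93, 29.18, -290.66, 2894.98, -28834.01]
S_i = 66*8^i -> [66, 528, 4224, 33792, 270336]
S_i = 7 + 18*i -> [7, 25, 43, 61, 79]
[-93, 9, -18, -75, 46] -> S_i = Random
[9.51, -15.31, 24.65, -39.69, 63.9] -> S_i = 9.51*(-1.61)^i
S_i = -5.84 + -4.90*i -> [-5.84, -10.74, -15.64, -20.54, -25.44]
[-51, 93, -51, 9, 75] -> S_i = Random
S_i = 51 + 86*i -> [51, 137, 223, 309, 395]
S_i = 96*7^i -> [96, 672, 4704, 32928, 230496]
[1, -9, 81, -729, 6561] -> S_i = 1*-9^i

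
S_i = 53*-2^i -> [53, -106, 212, -424, 848]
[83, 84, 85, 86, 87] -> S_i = 83 + 1*i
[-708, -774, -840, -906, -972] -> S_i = -708 + -66*i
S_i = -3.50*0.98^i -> [-3.5, -3.43, -3.36, -3.29, -3.23]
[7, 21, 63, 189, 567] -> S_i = 7*3^i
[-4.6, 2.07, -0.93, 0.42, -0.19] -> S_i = -4.60*(-0.45)^i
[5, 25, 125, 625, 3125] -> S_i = 5*5^i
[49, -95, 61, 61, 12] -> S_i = Random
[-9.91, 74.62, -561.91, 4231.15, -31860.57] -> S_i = -9.91*(-7.53)^i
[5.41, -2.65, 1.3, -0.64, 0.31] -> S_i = 5.41*(-0.49)^i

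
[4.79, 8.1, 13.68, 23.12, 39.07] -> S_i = 4.79*1.69^i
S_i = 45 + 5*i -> [45, 50, 55, 60, 65]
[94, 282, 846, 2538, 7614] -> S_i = 94*3^i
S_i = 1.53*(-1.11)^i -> [1.53, -1.7, 1.89, -2.09, 2.32]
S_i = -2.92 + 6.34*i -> [-2.92, 3.42, 9.76, 16.1, 22.44]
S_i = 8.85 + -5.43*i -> [8.85, 3.42, -2.01, -7.44, -12.87]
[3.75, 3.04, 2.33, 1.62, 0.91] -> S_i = 3.75 + -0.71*i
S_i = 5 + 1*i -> [5, 6, 7, 8, 9]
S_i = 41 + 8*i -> [41, 49, 57, 65, 73]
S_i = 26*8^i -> [26, 208, 1664, 13312, 106496]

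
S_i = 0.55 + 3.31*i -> [0.55, 3.86, 7.17, 10.48, 13.79]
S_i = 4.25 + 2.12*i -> [4.25, 6.37, 8.49, 10.61, 12.73]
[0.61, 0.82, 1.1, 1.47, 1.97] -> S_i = 0.61*1.34^i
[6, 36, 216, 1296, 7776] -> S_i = 6*6^i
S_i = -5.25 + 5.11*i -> [-5.25, -0.14, 4.97, 10.08, 15.19]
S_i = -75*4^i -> [-75, -300, -1200, -4800, -19200]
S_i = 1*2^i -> [1, 2, 4, 8, 16]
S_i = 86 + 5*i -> [86, 91, 96, 101, 106]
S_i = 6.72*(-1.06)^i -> [6.72, -7.12, 7.55, -8.0, 8.48]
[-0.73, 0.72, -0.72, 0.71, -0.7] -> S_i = -0.73*(-0.99)^i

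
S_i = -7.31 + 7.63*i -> [-7.31, 0.32, 7.95, 15.58, 23.21]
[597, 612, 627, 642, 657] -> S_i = 597 + 15*i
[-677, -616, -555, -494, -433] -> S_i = -677 + 61*i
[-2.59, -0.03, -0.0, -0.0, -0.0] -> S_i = -2.59*0.01^i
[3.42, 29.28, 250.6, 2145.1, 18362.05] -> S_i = 3.42*8.56^i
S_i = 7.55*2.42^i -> [7.55, 18.27, 44.22, 107.0, 258.95]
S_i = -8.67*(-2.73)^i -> [-8.67, 23.67, -64.62, 176.4, -481.58]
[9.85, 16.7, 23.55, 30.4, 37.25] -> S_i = 9.85 + 6.85*i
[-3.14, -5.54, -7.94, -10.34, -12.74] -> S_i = -3.14 + -2.40*i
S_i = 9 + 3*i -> [9, 12, 15, 18, 21]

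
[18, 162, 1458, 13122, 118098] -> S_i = 18*9^i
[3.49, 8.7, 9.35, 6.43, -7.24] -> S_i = Random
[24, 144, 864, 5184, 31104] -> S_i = 24*6^i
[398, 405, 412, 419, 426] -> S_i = 398 + 7*i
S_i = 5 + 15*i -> [5, 20, 35, 50, 65]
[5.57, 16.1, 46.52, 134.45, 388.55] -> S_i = 5.57*2.89^i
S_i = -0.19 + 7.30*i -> [-0.19, 7.11, 14.41, 21.71, 29.01]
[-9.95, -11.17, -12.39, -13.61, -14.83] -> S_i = -9.95 + -1.22*i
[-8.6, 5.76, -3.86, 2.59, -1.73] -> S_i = -8.60*(-0.67)^i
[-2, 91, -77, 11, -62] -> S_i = Random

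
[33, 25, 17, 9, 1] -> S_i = 33 + -8*i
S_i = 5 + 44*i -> [5, 49, 93, 137, 181]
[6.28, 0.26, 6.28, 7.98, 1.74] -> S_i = Random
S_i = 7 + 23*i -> [7, 30, 53, 76, 99]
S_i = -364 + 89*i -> [-364, -275, -186, -97, -8]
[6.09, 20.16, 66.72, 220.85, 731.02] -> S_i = 6.09*3.31^i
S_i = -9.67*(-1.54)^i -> [-9.67, 14.89, -22.93, 35.32, -54.39]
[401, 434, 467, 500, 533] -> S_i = 401 + 33*i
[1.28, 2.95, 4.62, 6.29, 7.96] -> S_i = 1.28 + 1.67*i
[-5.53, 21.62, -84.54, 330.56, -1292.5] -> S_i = -5.53*(-3.91)^i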